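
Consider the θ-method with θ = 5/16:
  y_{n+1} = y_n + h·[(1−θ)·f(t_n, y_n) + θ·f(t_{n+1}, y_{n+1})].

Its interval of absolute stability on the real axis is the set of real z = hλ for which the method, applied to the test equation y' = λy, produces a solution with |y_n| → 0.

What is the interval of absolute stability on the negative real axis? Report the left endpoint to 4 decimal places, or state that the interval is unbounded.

(-5.3333, 0).

Set f=λy, z=hλ:
  y_{n+1} = y_n + z·[11/16·y_n + 5/16·y_{n+1}] ⇒ (1 − 5/16z)y_{n+1} = (1 + 11/16z)y_n
  R(z) = (1 + 11/16z)/(1 − 5/16z).

Solve |R(x)|<1 on ℝ⁻.
x=-1.66: |R|=0.0930
R=−1: 1+11/16x = −1+5/16x ⇒ -3/8x=2 ⇒ x=2/(-3/8)=-5.3333
Confirm numerically:
  x=-4.738: |R|=0.91000 <1
  x=-4.062: |R|=0.78992 <1
  x=-2.666: |R|=0.45435 <1
  x=-5.894: |R|=1.07398 >1
  x=-5.742: |R|=1.05484 >1
  x=-5.457: |R|=1.01714 >1
Stable set (-5.3333, 0).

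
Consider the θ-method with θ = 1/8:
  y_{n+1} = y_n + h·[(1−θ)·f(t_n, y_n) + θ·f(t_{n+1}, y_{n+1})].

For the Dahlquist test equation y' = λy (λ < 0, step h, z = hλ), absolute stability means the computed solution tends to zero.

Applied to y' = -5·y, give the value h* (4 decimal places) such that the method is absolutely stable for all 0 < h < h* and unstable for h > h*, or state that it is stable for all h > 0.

(-2.6667,0); λ=-5 ⇒ h* = (8/3)/5 = 0.5333.

Set f=λy, z=hλ:
  y_{n+1} = y_n + z·[7/8·y_n + 1/8·y_{n+1}] ⇒ (1 − 1/8z)y_{n+1} = (1 + 7/8z)y_n
  R(z) = (1 + 7/8z)/(1 − 1/8z).

Find x<0 with |R(x)|<1.
x=-0.77: |R|=0.2976
R=−1: 1+7/8x = −1+1/8x ⇒ -3/4x=2 ⇒ x=2/(-3/4)=-2.6667
Confirm numerically:
  x=-2.612: |R|=0.96909 <1
  x=-2.358: |R|=0.82120 <1
  x=-1.957: |R|=0.57236 <1
  x=-1.285: |R|=0.10716 <1
  x=-3.227: |R|=1.29946 >1
  x=-3.217: |R|=1.29437 >1
Interval (-2.6667, 0).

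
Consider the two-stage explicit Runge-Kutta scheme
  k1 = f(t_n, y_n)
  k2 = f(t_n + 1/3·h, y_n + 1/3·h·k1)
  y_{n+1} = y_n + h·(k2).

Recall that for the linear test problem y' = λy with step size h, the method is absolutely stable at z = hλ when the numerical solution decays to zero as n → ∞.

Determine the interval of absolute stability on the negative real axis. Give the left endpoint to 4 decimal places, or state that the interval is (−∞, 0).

z∈(-3.0000,0).

Test eqn y'=λy, z=hλ:
  k1=λy_n ⇒ h·k1=z·y_n;  k2=λ(1+1/3z)y_n ⇒ h·k2=z(1+1/3z)y_n
  y_{n+1}/y_n = 1 + z(1+1/3z) = 1 + z + 1/3z²
  ⇒ R(z) = 1 + z + 1/3z².

Need |R(x)|<1, x<0.
x=-1.72: |R|=0.2661
R=1: x+1/3x²=0 ⇒ x=−3=-3.0000; min R=1−1/(4·1/3)=0.2500>−1
Confirm numerically:
  x=-2.754: |R|=0.77417 <1
  x=-2.056: |R|=0.35305 <1
  x=-1.258: |R|=0.26952 <1
  x=-3.502: |R|=1.58600 >1
  x=-3.499: |R|=1.58200 >1
Stable set (-3.0000, 0).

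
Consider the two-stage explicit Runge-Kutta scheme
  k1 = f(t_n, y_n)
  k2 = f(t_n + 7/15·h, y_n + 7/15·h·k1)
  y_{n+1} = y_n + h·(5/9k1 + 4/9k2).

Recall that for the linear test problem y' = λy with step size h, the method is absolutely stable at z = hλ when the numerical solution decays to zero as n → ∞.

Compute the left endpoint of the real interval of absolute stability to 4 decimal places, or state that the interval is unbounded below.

z* = -4.8214.

Set f=λy, z=hλ:
  k1=λy_n ⇒ h·k1=z·y_n;  k2=λ(1+7/15z)y_n ⇒ h·k2=z(1+7/15z)y_n
  y_{n+1}/y_n = 1 + 5/9z + 4/9z(1+7/15z) = 1 + z + 28/135z²
  ⇒ R(z) = 1 + z + 28/135z².

Find x<0 with |R(x)|<1.
x=-1.6: |R|=0.0690
R=1: x+28/135x²=0 ⇒ x=−135/28=-4.8214; min R=1−1/(4·28/135)=-0.2054>−1
Confirm numerically:
  x=-3.289: |R|=0.04537 <1
  x=-2.999: |R|=0.13358 <1
  x=-1.941: |R|=0.15960 <1
  x=-4.926: |R|=1.10684 >1
  x=-4.913: |R|=1.09331 >1
Interval (-4.8214, 0).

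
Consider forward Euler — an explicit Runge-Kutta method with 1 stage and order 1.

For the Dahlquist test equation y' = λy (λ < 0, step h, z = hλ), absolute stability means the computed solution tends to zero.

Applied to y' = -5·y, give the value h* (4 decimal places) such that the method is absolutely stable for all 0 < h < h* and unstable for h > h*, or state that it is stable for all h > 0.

Test eqn y'=λy, z=hλ:
  order 1, 1-stage ⇒ R(z)=1+z
  (e.g. R(-1.45)=-0.45000, |R|=0.45000)

Solve |R(x)|<1 on ℝ⁻.
x=-1.45: |R|=0.4500
|R(-2.14)|=1.1400 |R(-1.5)|=0.5000 |R(-0.79)|=0.2100
Bisect:
  x_lo=-2.3719 |R|=1.3719  x_hi=-0.3903 |R|=0.6097
  mid=-1.38113 |R|=0.38113 →hi
  mid=-1.87652 |R|=0.87652 →hi
  mid=-2.12421 |R|=1.12421 →lo
  mid=-2.00036 |R|=1.00036 →lo
  mid=-1.93844 |R|=0.93844 →hi
  mid=-1.96940 |R|=0.96940 →hi
  mid=-1.98488 |R|=0.98488 →hi
  ...
  [-2.00000,-1.99988] ⇒ x*=-2.0000
Stable set (-2.0000, 0).

(-2.0000,0); λ=-5 ⇒ h* = 0.4000.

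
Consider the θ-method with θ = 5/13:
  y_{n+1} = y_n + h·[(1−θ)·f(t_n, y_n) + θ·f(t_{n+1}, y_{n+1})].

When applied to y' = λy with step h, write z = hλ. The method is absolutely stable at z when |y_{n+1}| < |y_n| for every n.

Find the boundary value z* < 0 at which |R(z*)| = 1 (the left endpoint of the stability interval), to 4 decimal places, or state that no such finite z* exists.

z* = -8.6667.

Set f=λy, z=hλ:
  y_{n+1} = y_n + z·[8/13·y_n + 5/13·y_{n+1}] ⇒ (1 − 5/13z)y_{n+1} = (1 + 8/13z)y_n
  Hence R(z) = (1 + 8/13z)/(1 − 5/13z).

Find x<0 with |R(x)|<1.
x=-0.54: |R|=0.5529
R=−1: 1+8/13x = −1+5/13x ⇒ -3/13x=2 ⇒ x=2/(-3/13)=-8.6667
Confirm numerically:
  x=-7.072: |R|=0.90108 <1
  x=-5.769: |R|=0.79226 <1
  x=-3.831: |R|=0.54884 <1
  x=-3.799: |R|=0.54358 <1
  x=-9.242: |R|=1.02915 >1
  x=-9.161: |R|=1.02522 >1
Stable set (-8.6667, 0).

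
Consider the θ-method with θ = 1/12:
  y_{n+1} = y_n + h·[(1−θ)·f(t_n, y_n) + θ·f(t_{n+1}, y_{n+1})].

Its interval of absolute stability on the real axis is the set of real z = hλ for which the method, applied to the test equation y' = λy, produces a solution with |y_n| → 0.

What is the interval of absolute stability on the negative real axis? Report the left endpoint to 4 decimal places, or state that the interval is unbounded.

Set f=λy, z=hλ:
  y_{n+1} = y_n + z·[11/12·y_n + 1/12·y_{n+1}] ⇒ (1 − 1/12z)y_{n+1} = (1 + 11/12z)y_n
  so R(z) = (1 + 11/12z)/(1 − 1/12z).

Boundary: |R(x)|=1, x<0.
x=-1.6: |R|=0.4118
R=−1: 1+11/12x = −1+1/12x ⇒ -5/6x=2 ⇒ x=2/(-5/6)=-2.4000
Confirm numerically:
  x=-2.186: |R|=0.84915 <1
  x=-1.554: |R|=0.37583 <1
  x=-1.463: |R|=0.30402 <1
  x=-1.067: |R|=0.02013 <1
  x=-2.699: |R|=1.20342 >1
  x=-2.647: |R|=1.16864 >1
So |R|<1 on (-2.4000, 0).

(-2.4000, 0).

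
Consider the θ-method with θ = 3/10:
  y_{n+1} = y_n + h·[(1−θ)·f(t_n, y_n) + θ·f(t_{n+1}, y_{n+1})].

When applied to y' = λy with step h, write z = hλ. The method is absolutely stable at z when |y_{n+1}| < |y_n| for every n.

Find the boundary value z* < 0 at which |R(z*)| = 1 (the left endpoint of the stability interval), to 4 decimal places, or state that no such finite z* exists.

Test eqn y'=λy, z=hλ:
  y_{n+1} = y_n + z·[7/10·y_n + 3/10·y_{n+1}] ⇒ (1 − 3/10z)y_{n+1} = (1 + 7/10z)y_n
  R(z) = (1 + 7/10z)/(1 − 3/10z).

Boundary: |R(x)|=1, x<0.
x=-1.38: |R|=0.0240
R=−1: 1+7/10x = −1+3/10x ⇒ -2/5x=2 ⇒ x=2/(-2/5)=-5.0000
Confirm numerically:
  x=-4.806: |R|=0.96822 <1
  x=-2.976: |R|=0.57227 <1
  x=-2.708: |R|=0.49415 <1
  x=-5.494: |R|=1.07462 >1
  x=-5.286: |R|=1.04424 >1
  x=-5.276: |R|=1.04274 >1
Stable set (-5.0000, 0).

left endpoint -5.0000.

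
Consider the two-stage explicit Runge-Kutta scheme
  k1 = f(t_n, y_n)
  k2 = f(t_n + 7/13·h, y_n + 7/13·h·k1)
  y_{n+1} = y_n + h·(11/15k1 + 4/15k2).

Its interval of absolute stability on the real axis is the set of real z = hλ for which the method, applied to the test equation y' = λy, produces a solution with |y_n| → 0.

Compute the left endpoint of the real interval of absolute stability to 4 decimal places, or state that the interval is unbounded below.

left endpoint -6.9643.

Set f=λy, z=hλ:
  k1=λy_n ⇒ h·k1=z·y_n;  k2=λ(1+7/13z)y_n ⇒ h·k2=z(1+7/13z)y_n
  y_{n+1}/y_n = 1 + 11/15z + 4/15z(1+7/13z) = 1 + z + 28/195z²
  R(z) = 1 + z + 28/195z².

Need |R(x)|<1, x<0.
x=-0.46: |R|=0.5704
R=1: x+28/195x²=0 ⇒ x=−195/28=-6.9643; min R=1−1/(4·28/195)=-0.7411>−1
Confirm numerically:
  x=-5.531: |R|=0.13831 <1
  x=-5.196: |R|=0.31930 <1
  x=-5.131: |R|=0.35069 <1
  x=-4.664: |R|=0.54051 <1
  x=-7.375: |R|=1.43494 >1
  x=-7.160: |R|=1.20121 >1
Stable set (-6.9643, 0).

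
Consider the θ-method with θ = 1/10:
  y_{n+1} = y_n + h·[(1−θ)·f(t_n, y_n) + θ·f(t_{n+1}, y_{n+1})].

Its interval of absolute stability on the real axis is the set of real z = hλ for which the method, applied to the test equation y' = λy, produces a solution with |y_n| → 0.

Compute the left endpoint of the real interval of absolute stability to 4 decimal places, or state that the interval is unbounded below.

z* = -2.5000.

On y'=λy, z=hλ:
  y_{n+1} = y_n + z·[9/10·y_n + 1/10·y_{n+1}] ⇒ (1 − 1/10z)y_{n+1} = (1 + 9/10z)y_n
  R(z) = (1 + 9/10z)/(1 − 1/10z).

Find x<0 with |R(x)|<1.
x=-1.53: |R|=0.3270
R=−1: 1+9/10x = −1+1/10x ⇒ -4/5x=2 ⇒ x=2/(-4/5)=-2.5000
Confirm numerically:
  x=-2.413: |R|=0.94393 <1
  x=-1.769: |R|=0.50310 <1
  x=-1.685: |R|=0.44202 <1
  x=-2.980: |R|=1.29584 >1
  x=-2.556: |R|=1.03568 >1
So |R|<1 on (-2.5000, 0).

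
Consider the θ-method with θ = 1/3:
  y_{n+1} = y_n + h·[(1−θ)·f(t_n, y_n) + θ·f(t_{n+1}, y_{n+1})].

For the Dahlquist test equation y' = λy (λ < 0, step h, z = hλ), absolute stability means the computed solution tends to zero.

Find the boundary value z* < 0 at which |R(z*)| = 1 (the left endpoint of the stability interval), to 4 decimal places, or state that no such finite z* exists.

z* = -6.0000.

With y'=λy (z=hλ):
  y_{n+1} = y_n + z·[2/3·y_n + 1/3·y_{n+1}] ⇒ (1 − 1/3z)y_{n+1} = (1 + 2/3z)y_n
  so R(z) = (1 + 2/3z)/(1 − 1/3z).

Boundary: |R(x)|=1, x<0.
x=-0.98: |R|=0.2613
R=−1: 1+2/3x = −1+1/3x ⇒ -1/3x=2 ⇒ x=2/(-1/3)=-6.0000
Confirm numerically:
  x=-3.952: |R|=0.70541 <1
  x=-3.472: |R|=0.60939 <1
  x=-3.269: |R|=0.56436 <1
  x=-3.047: |R|=0.51166 <1
  x=-6.299: |R|=1.03215 >1
  x=-6.266: |R|=1.02871 >1
Stable set (-6.0000, 0).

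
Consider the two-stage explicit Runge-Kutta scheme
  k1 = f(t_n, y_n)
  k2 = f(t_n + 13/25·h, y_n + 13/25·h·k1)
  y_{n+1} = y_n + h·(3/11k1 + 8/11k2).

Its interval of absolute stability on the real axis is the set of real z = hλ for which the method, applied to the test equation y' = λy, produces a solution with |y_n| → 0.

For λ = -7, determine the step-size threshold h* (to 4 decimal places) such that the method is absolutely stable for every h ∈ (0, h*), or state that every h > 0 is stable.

(-2.6442,0); λ=-7 ⇒ h* = (275/104)/7 = 0.3777.

On y'=λy, z=hλ:
  k1=λy_n ⇒ h·k1=z·y_n;  k2=λ(1+13/25z)y_n ⇒ h·k2=z(1+13/25z)y_n
  y_{n+1}/y_n = 1 + 3/11z + 8/11z(1+13/25z) = 1 + z + 104/275z²
  R(z) = 1 + z + 104/275z².

Find x<0 with |R(x)|<1.
x=-1.45: |R|=0.3451
R=1: x+104/275x²=0 ⇒ x=−275/104=-2.6442; min R=1−1/(4·104/275)=0.3389>−1
Confirm numerically:
  x=-2.393: |R|=0.77264 <1
  x=-2.200: |R|=0.63040 <1
  x=-2.087: |R|=0.56020 <1
  x=-3.187: |R|=1.65418 >1
  x=-3.080: |R|=1.50758 >1
Stable set (-2.6442, 0).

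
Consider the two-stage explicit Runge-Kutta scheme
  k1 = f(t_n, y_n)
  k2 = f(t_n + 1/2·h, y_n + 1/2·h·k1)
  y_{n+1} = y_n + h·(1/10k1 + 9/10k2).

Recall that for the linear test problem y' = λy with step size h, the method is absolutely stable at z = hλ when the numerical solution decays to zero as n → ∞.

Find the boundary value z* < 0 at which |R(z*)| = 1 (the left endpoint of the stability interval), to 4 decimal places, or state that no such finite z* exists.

With y'=λy (z=hλ):
  k1=λy_n ⇒ h·k1=z·y_n;  k2=λ(1+1/2z)y_n ⇒ h·k2=z(1+1/2z)y_n
  y_{n+1}/y_n = 1 + 1/10z + 9/10z(1+1/2z) = 1 + z + 9/20z²
  so R(z) = 1 + z + 9/20z².

Find x<0 with |R(x)|<1.
x=-1.67: |R|=0.5850
R=1: x+9/20x²=0 ⇒ x=−20/9=-2.2222; min R=1−1/(4·9/20)=0.4444>−1
Confirm numerically:
  x=-1.416: |R|=0.48628 <1
  x=-1.390: |R|=0.47945 <1
  x=-1.152: |R|=0.44520 <1
  x=-0.981: |R|=0.45206 <1
  x=-2.589: |R|=1.42731 >1
  x=-2.423: |R|=1.21892 >1
Stable set (-2.2222, 0).

left endpoint -2.2222.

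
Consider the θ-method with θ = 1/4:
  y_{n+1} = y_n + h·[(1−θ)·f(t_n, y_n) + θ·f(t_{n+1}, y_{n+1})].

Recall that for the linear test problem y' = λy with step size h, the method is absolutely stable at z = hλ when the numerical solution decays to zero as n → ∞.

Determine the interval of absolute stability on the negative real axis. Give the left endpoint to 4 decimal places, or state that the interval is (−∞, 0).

z∈(-4.0000,0).

With y'=λy (z=hλ):
  y_{n+1} = y_n + z·[3/4·y_n + 1/4·y_{n+1}] ⇒ (1 − 1/4z)y_{n+1} = (1 + 3/4z)y_n
  Hence R(z) = (1 + 3/4z)/(1 − 1/4z).

Solve |R(x)|<1 on ℝ⁻.
x=-1.74: |R|=0.2125
R=−1: 1+3/4x = −1+1/4x ⇒ -1/2x=2 ⇒ x=2/(-1/2)=-4.0000
Confirm numerically:
  x=-3.966: |R|=0.99146 <1
  x=-2.052: |R|=0.35625 <1
  x=-1.736: |R|=0.21060 <1
  x=-4.515: |R|=1.12096 >1
  x=-4.436: |R|=1.10337 >1
Interval (-4.0000, 0).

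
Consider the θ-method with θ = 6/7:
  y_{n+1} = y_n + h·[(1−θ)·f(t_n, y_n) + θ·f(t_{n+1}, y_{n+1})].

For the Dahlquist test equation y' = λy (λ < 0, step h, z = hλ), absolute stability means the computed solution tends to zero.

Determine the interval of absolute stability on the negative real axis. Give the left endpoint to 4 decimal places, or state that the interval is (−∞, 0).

With y'=λy (z=hλ):
  y_{n+1} = y_n + z·[1/7·y_n + 6/7·y_{n+1}] ⇒ (1 − 6/7z)y_{n+1} = (1 + 1/7z)y_n
  R(z) = (1 + 1/7z)/(1 − 6/7z).

Need |R(x)|<1, x<0.
x=-0.84: |R|=0.5116
x=-2: |R|=0.2632
x=-10: |R|=0.0448
x=-100: |R|=0.1532
θ=6/7≥1/2 ⇒ |1+1/7x|<|1−6/7x| ∀x<0 ⇒ interval (−∞,0).

interval (−∞, 0).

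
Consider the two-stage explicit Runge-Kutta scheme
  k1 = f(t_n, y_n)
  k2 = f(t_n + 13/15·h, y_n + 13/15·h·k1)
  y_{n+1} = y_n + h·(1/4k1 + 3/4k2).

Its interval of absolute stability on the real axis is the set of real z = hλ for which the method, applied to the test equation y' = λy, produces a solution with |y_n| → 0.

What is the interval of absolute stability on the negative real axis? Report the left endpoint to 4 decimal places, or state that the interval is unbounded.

(-1.5385, 0).

Test eqn y'=λy, z=hλ:
  k1=λy_n ⇒ h·k1=z·y_n;  k2=λ(1+13/15z)y_n ⇒ h·k2=z(1+13/15z)y_n
  y_{n+1}/y_n = 1 + 1/4z + 3/4z(1+13/15z) = 1 + z + 13/20z²
  R(z) = 1 + z + 13/20z².

Solve |R(x)|<1 on ℝ⁻.
x=-0.42: |R|=0.6947
R=1: x+13/20x²=0 ⇒ x=−20/13=-1.5385; min R=1−1/(4·13/20)=0.6154>−1
Confirm numerically:
  x=-1.510: |R|=0.97207 <1
  x=-1.311: |R|=0.80617 <1
  x=-1.133: |R|=0.70140 <1
  x=-0.654: |R|=0.62402 <1
  x=-2.108: |R|=1.78038 >1
  x=-1.983: |R|=1.57299 >1
  x=-1.981: |R|=1.56983 >1
Interval (-1.5385, 0).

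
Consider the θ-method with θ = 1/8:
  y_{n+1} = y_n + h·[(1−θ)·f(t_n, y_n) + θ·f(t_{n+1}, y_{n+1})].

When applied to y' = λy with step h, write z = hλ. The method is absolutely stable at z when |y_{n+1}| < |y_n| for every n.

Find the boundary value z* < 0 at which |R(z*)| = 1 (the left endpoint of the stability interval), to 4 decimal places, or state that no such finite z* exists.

Set f=λy, z=hλ:
  y_{n+1} = y_n + z·[7/8·y_n + 1/8·y_{n+1}] ⇒ (1 − 1/8z)y_{n+1} = (1 + 7/8z)y_n
  so R(z) = (1 + 7/8z)/(1 − 1/8z).

Boundary: |R(x)|=1, x<0.
x=-1.35: |R|=0.1551
R=−1: 1+7/8x = −1+1/8x ⇒ -3/4x=2 ⇒ x=2/(-3/4)=-2.6667
Confirm numerically:
  x=-2.425: |R|=0.86091 <1
  x=-2.415: |R|=0.85502 <1
  x=-1.917: |R|=0.54644 <1
  x=-1.219: |R|=0.05782 <1
  x=-3.260: |R|=1.31616 >1
  x=-3.053: |R|=1.20972 >1
So |R|<1 on (-2.6667, 0).

z* = -2.6667.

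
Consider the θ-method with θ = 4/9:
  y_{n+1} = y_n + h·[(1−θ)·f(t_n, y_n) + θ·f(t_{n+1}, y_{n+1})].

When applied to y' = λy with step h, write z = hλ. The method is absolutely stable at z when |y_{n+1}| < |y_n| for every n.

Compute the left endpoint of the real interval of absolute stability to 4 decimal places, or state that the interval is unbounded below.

z* = -18.0000.

On y'=λy, z=hλ:
  y_{n+1} = y_n + z·[5/9·y_n + 4/9·y_{n+1}] ⇒ (1 − 4/9z)y_{n+1} = (1 + 5/9z)y_n
  R(z) = (1 + 5/9z)/(1 − 4/9z).

Boundary: |R(x)|=1, x<0.
x=-0.45: |R|=0.6250
R=−1: 1+5/9x = −1+4/9x ⇒ -1/9x=2 ⇒ x=2/(-1/9)=-18.0000
Confirm numerically:
  x=-11.079: |R|=0.87019 <1
  x=-10.246: |R|=0.84487 <1
  x=-8.712: |R|=0.78818 <1
  x=-8.103: |R|=0.76101 <1
  x=-18.309: |R|=1.00376 >1
  x=-18.235: |R|=1.00287 >1
  x=-18.190: |R|=1.00232 >1
So |R|<1 on (-18.0000, 0).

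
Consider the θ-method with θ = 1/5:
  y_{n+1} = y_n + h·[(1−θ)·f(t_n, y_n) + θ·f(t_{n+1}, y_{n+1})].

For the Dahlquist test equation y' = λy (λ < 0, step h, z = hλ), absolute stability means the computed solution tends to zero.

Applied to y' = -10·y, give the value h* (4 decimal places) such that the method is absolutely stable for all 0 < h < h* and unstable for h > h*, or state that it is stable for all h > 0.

(-3.3333,0); λ=-10 ⇒ h* = (10/3)/10 = 0.3333.

Test eqn y'=λy, z=hλ:
  y_{n+1} = y_n + z·[4/5·y_n + 1/5·y_{n+1}] ⇒ (1 − 1/5z)y_{n+1} = (1 + 4/5z)y_n
  so R(z) = (1 + 4/5z)/(1 − 1/5z).

Boundary: |R(x)|=1, x<0.
x=-0.48: |R|=0.5620
R=−1: 1+4/5x = −1+1/5x ⇒ -3/5x=2 ⇒ x=2/(-3/5)=-3.3333
Confirm numerically:
  x=-2.810: |R|=0.79898 <1
  x=-2.700: |R|=0.75325 <1
  x=-1.456: |R|=0.12763 <1
  x=-1.353: |R|=0.06485 <1
  x=-3.890: |R|=1.18785 >1
  x=-3.511: |R|=1.06262 >1
So |R|<1 on (-3.3333, 0).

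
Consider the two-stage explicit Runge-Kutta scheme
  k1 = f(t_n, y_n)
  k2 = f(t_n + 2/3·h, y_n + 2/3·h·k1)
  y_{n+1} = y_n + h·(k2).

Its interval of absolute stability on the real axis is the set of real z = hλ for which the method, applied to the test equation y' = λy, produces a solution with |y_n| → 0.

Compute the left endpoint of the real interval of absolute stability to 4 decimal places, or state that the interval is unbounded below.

left endpoint -1.5000.

Test eqn y'=λy, z=hλ:
  k1=λy_n ⇒ h·k1=z·y_n;  k2=λ(1+2/3z)y_n ⇒ h·k2=z(1+2/3z)y_n
  y_{n+1}/y_n = 1 + z(1+2/3z) = 1 + z + 2/3z²
  R(z) = 1 + z + 2/3z².

Need |R(x)|<1, x<0.
x=-0.9: |R|=0.6400
R=1: x+2/3x²=0 ⇒ x=−3/2=-1.5000; min R=1−1/(4·2/3)=0.6250>−1
Confirm numerically:
  x=-1.396: |R|=0.90321 <1
  x=-1.268: |R|=0.80388 <1
  x=-1.183: |R|=0.74999 <1
  x=-0.617: |R|=0.63679 <1
  x=-1.972: |R|=1.62052 >1
  x=-1.897: |R|=1.50207 >1
  x=-1.783: |R|=1.33639 >1
Stable set (-1.5000, 0).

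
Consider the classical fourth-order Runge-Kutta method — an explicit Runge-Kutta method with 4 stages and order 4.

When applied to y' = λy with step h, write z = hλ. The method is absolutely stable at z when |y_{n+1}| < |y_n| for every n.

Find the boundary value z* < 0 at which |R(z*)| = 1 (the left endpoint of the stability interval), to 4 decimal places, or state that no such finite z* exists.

On y'=λy, z=hλ:
  order 4, 4-stage ⇒ R(z)=1+z+z^2/2+z^3/6+z^4/24
  (e.g. R(-1.7)=0.27417, |R|=0.27417)

Need |R(x)|<1, x<0.
x=-1.7: |R|=0.2742
|R(-2.13)|=0.3855 |R(-1.43)|=0.2793 |R(-0.96)|=0.3887
Bisect:
  x_lo=-3.6401 |R|=3.2616  x_hi=-0.2426 |R|=0.7846
  mid=-1.94132 |R|=0.31546 →hi
  mid=-2.79069 |R|=1.00817 →lo
  mid=-2.36601 |R|=0.53123 →hi
  mid=-2.57835 |R|=0.73026 →hi
  mid=-2.68452 |R|=0.85840 →hi
  mid=-2.73761 |R|=0.93045 →hi
  mid=-2.76415 |R|=0.96858 →hi
  mid=-2.77742 |R|=0.98819 →hi
  mid=-2.78406 |R|=0.99813 →hi
  mid=-2.78737 |R|=1.00314 →lo
  ...
  [-2.78530,-2.78509] ⇒ x*=-2.7853
So |R|<1 on (-2.7853, 0).

z* = -2.7853.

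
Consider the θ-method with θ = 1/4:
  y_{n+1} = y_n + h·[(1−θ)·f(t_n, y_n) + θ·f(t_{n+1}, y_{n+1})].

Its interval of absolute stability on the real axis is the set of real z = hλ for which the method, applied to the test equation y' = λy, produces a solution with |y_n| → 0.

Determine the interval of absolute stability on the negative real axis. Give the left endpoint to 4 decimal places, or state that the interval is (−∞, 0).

With y'=λy (z=hλ):
  y_{n+1} = y_n + z·[3/4·y_n + 1/4·y_{n+1}] ⇒ (1 − 1/4z)y_{n+1} = (1 + 3/4z)y_n
  so R(z) = (1 + 3/4z)/(1 − 1/4z).

Solve |R(x)|<1 on ℝ⁻.
x=-1.73: |R|=0.2077
R=−1: 1+3/4x = −1+1/4x ⇒ -1/2x=2 ⇒ x=2/(-1/2)=-4.0000
Confirm numerically:
  x=-3.331: |R|=0.81749 <1
  x=-2.624: |R|=0.58454 <1
  x=-2.547: |R|=0.55613 <1
  x=-4.325: |R|=1.07808 >1
  x=-4.139: |R|=1.03416 >1
Stable set (-4.0000, 0).

z∈(-4.0000,0).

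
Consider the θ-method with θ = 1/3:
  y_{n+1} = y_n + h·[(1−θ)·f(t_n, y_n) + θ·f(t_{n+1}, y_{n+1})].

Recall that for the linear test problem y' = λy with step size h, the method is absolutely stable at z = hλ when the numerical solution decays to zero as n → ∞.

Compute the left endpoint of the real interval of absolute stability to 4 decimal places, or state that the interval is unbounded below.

left endpoint -6.0000.

Set f=λy, z=hλ:
  y_{n+1} = y_n + z·[2/3·y_n + 1/3·y_{n+1}] ⇒ (1 − 1/3z)y_{n+1} = (1 + 2/3z)y_n
  Hence R(z) = (1 + 2/3z)/(1 − 1/3z).

Boundary: |R(x)|=1, x<0.
x=-1.52: |R|=0.0088
R=−1: 1+2/3x = −1+1/3x ⇒ -1/3x=2 ⇒ x=2/(-1/3)=-6.0000
Confirm numerically:
  x=-5.934: |R|=0.99261 <1
  x=-5.308: |R|=0.91671 <1
  x=-3.856: |R|=0.68728 <1
  x=-2.724: |R|=0.42767 <1
  x=-6.350: |R|=1.03743 >1
  x=-6.039: |R|=1.00431 >1
Interval (-6.0000, 0).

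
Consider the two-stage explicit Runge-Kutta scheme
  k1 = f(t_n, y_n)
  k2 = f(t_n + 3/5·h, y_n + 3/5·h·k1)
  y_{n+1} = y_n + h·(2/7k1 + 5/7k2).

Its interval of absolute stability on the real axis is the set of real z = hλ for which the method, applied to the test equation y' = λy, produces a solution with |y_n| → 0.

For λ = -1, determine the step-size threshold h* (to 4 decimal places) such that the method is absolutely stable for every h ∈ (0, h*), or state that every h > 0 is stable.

Test eqn y'=λy, z=hλ:
  k1=λy_n ⇒ h·k1=z·y_n;  k2=λ(1+3/5z)y_n ⇒ h·k2=z(1+3/5z)y_n
  y_{n+1}/y_n = 1 + 2/7z + 5/7z(1+3/5z) = 1 + z + 3/7z²
  Hence R(z) = 1 + z + 3/7z².

Need |R(x)|<1, x<0.
x=-1.71: |R|=0.5432
R=1: x+3/7x²=0 ⇒ x=−7/3=-2.3333; min R=1−1/(4·3/7)=0.4167>−1
Confirm numerically:
  x=-1.261: |R|=0.42048 <1
  x=-1.098: |R|=0.41869 <1
  x=-0.994: |R|=0.42944 <1
  x=-2.732: |R|=1.46678 >1
  x=-2.624: |R|=1.32688 >1
  x=-2.549: |R|=1.23560 >1
So |R|<1 on (-2.3333, 0).

(-2.3333,0); λ=-1 ⇒ h* = (7/3)/1 = 2.3333.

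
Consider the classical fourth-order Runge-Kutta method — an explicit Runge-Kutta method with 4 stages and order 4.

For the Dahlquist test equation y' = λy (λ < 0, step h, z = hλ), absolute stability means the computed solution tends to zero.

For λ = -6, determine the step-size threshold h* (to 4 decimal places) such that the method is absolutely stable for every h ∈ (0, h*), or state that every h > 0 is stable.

On y'=λy, z=hλ:
  order 4, 4-stage ⇒ R(z)=1+z+z^2/2+z^3/6+z^4/24
  (e.g. R(-0.96)=0.38873, |R|=0.38873)

Solve |R(x)|<1 on ℝ⁻.
x=-0.96: |R|=0.3887
|R(-2.03)|=0.3438 |R(-1.33)|=0.2927 |R(-1.08)|=0.3499
Bisect:
  x_lo=-3.4767 |R|=2.6508  x_hi=-0.2344 |R|=0.7911
  mid=-1.85554 |R|=0.29513 →hi
  mid=-2.66613 |R|=0.83471 →hi
  mid=-3.07143 |R|=1.52435 →lo
  mid=-2.86878 |R|=1.13334 →lo
  mid=-2.76745 |R|=0.97344 →hi
  mid=-2.81812 |R|=1.05063 →lo
  mid=-2.79279 |R|=1.01135 →lo
  mid=-2.78012 |R|=0.99223 →hi
  mid=-2.78645 |R|=1.00175 →lo
  mid=-2.78329 |R|=0.99698 →hi
  ...
  [-2.78546,-2.78527] ⇒ x*=-2.7853
Stable set (-2.7853, 0).

(-2.7853,0); λ=-6 ⇒ h* = 0.4642.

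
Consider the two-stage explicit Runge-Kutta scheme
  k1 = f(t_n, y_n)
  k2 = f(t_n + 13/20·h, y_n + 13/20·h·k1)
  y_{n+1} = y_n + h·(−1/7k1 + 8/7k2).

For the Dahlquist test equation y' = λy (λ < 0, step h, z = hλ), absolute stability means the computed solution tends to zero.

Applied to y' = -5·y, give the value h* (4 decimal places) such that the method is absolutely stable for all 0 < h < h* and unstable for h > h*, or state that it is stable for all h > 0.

Test eqn y'=λy, z=hλ:
  k1=λy_n ⇒ h·k1=z·y_n;  k2=λ(1+13/20z)y_n ⇒ h·k2=z(1+13/20z)y_n
  y_{n+1}/y_n = 1 − 1/7z + 8/7z(1+13/20z) = 1 + z + 26/35z²
  R(z) = 1 + z + 26/35z².

Boundary: |R(x)|=1, x<0.
x=-1.77: |R|=1.5573
R=1: x+26/35x²=0 ⇒ x=−35/26=-1.3462; min R=1−1/(4·26/35)=0.6635>−1
Confirm numerically:
  x=-0.938: |R|=0.71560 <1
  x=-0.850: |R|=0.68671 <1
  x=-0.836: |R|=0.68318 <1
  x=-0.745: |R|=0.66730 <1
  x=-1.727: |R|=1.48859 >1
  x=-1.535: |R|=1.21534 >1
So |R|<1 on (-1.3462, 0).

(-1.3462,0); λ=-5 ⇒ h* = (35/26)/5 = 0.2692.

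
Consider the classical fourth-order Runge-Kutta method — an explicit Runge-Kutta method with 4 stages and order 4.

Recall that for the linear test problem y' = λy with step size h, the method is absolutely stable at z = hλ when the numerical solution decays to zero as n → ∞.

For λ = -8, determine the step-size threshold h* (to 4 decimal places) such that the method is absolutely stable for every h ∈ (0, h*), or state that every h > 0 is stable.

(-2.7853,0); λ=-8 ⇒ h* = 0.3482.

Set f=λy, z=hλ:
  order 4, 4-stage ⇒ R(z)=1+z+z^2/2+z^3/6+z^4/24
  (e.g. R(-1.21)=0.31611, |R|=0.31611)

Solve |R(x)|<1 on ℝ⁻.
x=-1.21: |R|=0.3161
|R(-3.03)|=1.4361 |R(-1.97)|=0.3238 |R(-1.76)|=0.2800
Bisect:
  x_lo=-3.6275 |R|=3.2108  x_hi=-0.2901 |R|=0.7482
  mid=-1.95880 |R|=0.32044 →hi
  mid=-2.79313 |R|=1.01188 →lo
  mid=-2.37596 |R|=0.53902 →hi
  mid=-2.58455 |R|=0.73718 →hi
  mid=-2.68884 |R|=0.86405 →hi
  mid=-2.74098 |R|=0.93522 →hi
  mid=-2.76706 |R|=0.97285 →hi
  mid=-2.78009 |R|=0.99219 →hi
  ...
  [-2.78539,-2.78518] ⇒ x*=-2.7853
Stable set (-2.7853, 0).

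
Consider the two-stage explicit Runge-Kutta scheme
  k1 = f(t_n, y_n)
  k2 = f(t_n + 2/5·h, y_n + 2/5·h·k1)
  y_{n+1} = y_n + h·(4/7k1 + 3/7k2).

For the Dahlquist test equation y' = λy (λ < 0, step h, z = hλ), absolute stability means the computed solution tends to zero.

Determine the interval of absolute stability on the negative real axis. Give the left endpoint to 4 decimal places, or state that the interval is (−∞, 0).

On y'=λy, z=hλ:
  k1=λy_n ⇒ h·k1=z·y_n;  k2=λ(1+2/5z)y_n ⇒ h·k2=z(1+2/5z)y_n
  y_{n+1}/y_n = 1 + 4/7z + 3/7z(1+2/5z) = 1 + z + 6/35z²
  so R(z) = 1 + z + 6/35z².

Find x<0 with |R(x)|<1.
x=-1.73: |R|=0.2169
R=1: x+6/35x²=0 ⇒ x=−35/6=-5.8333; min R=1−1/(4·6/35)=-0.4583>−1
Confirm numerically:
  x=-5.487: |R|=0.67423 <1
  x=-3.169: |R|=0.44742 <1
  x=-3.161: |R|=0.44810 <1
  x=-6.306: |R|=1.51097 >1
  x=-6.090: |R|=1.26796 >1
  x=-5.982: |R|=1.15246 >1
Stable set (-5.8333, 0).

z∈(-5.8333,0).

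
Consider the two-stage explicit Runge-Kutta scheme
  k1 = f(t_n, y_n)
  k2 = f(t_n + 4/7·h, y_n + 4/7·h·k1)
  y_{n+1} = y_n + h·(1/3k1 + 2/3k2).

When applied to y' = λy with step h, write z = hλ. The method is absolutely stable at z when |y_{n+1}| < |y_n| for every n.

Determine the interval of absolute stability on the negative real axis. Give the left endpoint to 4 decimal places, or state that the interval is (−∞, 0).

z∈(-2.6250,0).

Test eqn y'=λy, z=hλ:
  k1=λy_n ⇒ h·k1=z·y_n;  k2=λ(1+4/7z)y_n ⇒ h·k2=z(1+4/7z)y_n
  y_{n+1}/y_n = 1 + 1/3z + 2/3z(1+4/7z) = 1 + z + 8/21z²
  so R(z) = 1 + z + 8/21z².

Find x<0 with |R(x)|<1.
x=-0.33: |R|=0.7115
R=1: x+8/21x²=0 ⇒ x=−21/8=-2.6250; min R=1−1/(4·8/21)=0.3438>−1
Confirm numerically:
  x=-2.558: |R|=0.93471 <1
  x=-2.417: |R|=0.80848 <1
  x=-2.344: |R|=0.74908 <1
  x=-1.284: |R|=0.34406 <1
  x=-3.150: |R|=1.63000 >1
  x=-2.987: |R|=1.41192 >1
  x=-2.876: |R|=1.27500 >1
So |R|<1 on (-2.6250, 0).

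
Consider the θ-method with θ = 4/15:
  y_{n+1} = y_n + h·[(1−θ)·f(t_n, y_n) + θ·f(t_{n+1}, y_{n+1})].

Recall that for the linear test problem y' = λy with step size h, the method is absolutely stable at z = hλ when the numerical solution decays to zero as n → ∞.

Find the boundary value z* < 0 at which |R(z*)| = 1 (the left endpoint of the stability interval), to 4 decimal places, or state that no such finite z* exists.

left endpoint -4.2857.

Set f=λy, z=hλ:
  y_{n+1} = y_n + z·[11/15·y_n + 4/15·y_{n+1}] ⇒ (1 − 4/15z)y_{n+1} = (1 + 11/15z)y_n
  so R(z) = (1 + 11/15z)/(1 − 4/15z).

Solve |R(x)|<1 on ℝ⁻.
x=-1.52: |R|=0.0816
R=−1: 1+11/15x = −1+4/15x ⇒ -7/15x=2 ⇒ x=2/(-7/15)=-4.2857
Confirm numerically:
  x=-3.764: |R|=0.87849 <1
  x=-3.169: |R|=0.71755 <1
  x=-2.797: |R|=0.60207 <1
  x=-2.508: |R|=0.50288 <1
  x=-4.834: |R|=1.11178 >1
  x=-4.752: |R|=1.09598 >1
  x=-4.705: |R|=1.08678 >1
So |R|<1 on (-4.2857, 0).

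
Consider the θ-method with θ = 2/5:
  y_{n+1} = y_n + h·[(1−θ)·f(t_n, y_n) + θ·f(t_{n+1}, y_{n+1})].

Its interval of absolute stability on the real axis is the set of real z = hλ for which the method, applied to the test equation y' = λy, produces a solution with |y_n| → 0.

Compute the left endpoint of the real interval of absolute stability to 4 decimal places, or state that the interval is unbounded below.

left endpoint -10.0000.

With y'=λy (z=hλ):
  y_{n+1} = y_n + z·[3/5·y_n + 2/5·y_{n+1}] ⇒ (1 − 2/5z)y_{n+1} = (1 + 3/5z)y_n
  ⇒ R(z) = (1 + 3/5z)/(1 − 2/5z).

Need |R(x)|<1, x<0.
x=-0.63: |R|=0.4968
R=−1: 1+3/5x = −1+2/5x ⇒ -1/5x=2 ⇒ x=2/(-1/5)=-10.0000
Confirm numerically:
  x=-8.189: |R|=0.91529 <1
  x=-5.689: |R|=0.73678 <1
  x=-5.462: |R|=0.71502 <1
  x=-10.552: |R|=1.02115 >1
  x=-10.448: |R|=1.01730 >1
Stable set (-10.0000, 0).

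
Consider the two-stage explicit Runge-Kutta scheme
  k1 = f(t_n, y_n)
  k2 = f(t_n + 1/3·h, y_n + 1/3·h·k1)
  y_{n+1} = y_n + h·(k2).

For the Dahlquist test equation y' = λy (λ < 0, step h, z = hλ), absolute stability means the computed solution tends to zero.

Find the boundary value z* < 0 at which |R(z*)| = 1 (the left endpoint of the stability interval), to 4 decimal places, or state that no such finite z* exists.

Test eqn y'=λy, z=hλ:
  k1=λy_n ⇒ h·k1=z·y_n;  k2=λ(1+1/3z)y_n ⇒ h·k2=z(1+1/3z)y_n
  y_{n+1}/y_n = 1 + z(1+1/3z) = 1 + z + 1/3z²
  so R(z) = 1 + z + 1/3z².

Boundary: |R(x)|=1, x<0.
x=-1.12: |R|=0.2981
R=1: x+1/3x²=0 ⇒ x=−3=-3.0000; min R=1−1/(4·1/3)=0.2500>−1
Confirm numerically:
  x=-2.881: |R|=0.88572 <1
  x=-2.482: |R|=0.57144 <1
  x=-2.095: |R|=0.36801 <1
  x=-1.802: |R|=0.28040 <1
  x=-3.425: |R|=1.48521 >1
  x=-3.263: |R|=1.28606 >1
  x=-3.218: |R|=1.23384 >1
Stable set (-3.0000, 0).

z* = -3.0000.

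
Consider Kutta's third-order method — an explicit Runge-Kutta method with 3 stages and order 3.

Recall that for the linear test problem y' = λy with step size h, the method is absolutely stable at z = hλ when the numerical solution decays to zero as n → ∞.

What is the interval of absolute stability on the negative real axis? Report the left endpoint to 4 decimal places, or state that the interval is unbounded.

Test eqn y'=λy, z=hλ:
  order 3, 3-stage ⇒ R(z)=1+z+z^2/2+z^3/6
  (e.g. R(-1.03)=0.31833, |R|=0.31833)

Need |R(x)|<1, x<0.
x=-1.03: |R|=0.3183
|R(-2.69)|=1.3161 |R(-1.38)|=0.1342 |R(-0.81)|=0.4295
Bisect:
  x_lo=-3.2825 |R|=2.7899  x_hi=-0.2977 |R|=0.7422
  mid=-1.79010 |R|=0.14392 →hi
  mid=-2.53632 |R|=1.03919 →lo
  mid=-2.16321 |R|=0.51059 →hi
  mid=-2.34977 |R|=0.75140 →hi
  mid=-2.44304 |R|=0.88902 →hi
  mid=-2.48968 |R|=0.96248 →hi
  mid=-2.51300 |R|=1.00042 →lo
  mid=-2.50134 |R|=0.98135 →hi
  ...
  [-2.51282,-2.51264] ⇒ x*=-2.5127
So |R|<1 on (-2.5127, 0).

(-2.5127, 0).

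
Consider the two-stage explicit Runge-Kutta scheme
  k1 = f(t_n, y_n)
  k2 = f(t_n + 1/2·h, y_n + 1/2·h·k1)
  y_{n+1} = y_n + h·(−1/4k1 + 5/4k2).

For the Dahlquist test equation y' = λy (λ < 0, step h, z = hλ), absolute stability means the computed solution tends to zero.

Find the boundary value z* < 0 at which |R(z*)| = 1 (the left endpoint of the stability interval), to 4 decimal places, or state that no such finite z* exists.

With y'=λy (z=hλ):
  k1=λy_n ⇒ h·k1=z·y_n;  k2=λ(1+1/2z)y_n ⇒ h·k2=z(1+1/2z)y_n
  y_{n+1}/y_n = 1 − 1/4z + 5/4z(1+1/2z) = 1 + z + 5/8z²
  so R(z) = 1 + z + 5/8z².

Boundary: |R(x)|=1, x<0.
x=-0.49: |R|=0.6601
R=1: x+5/8x²=0 ⇒ x=−8/5=-1.6000; min R=1−1/(4·5/8)=0.6000>−1
Confirm numerically:
  x=-1.276: |R|=0.74161 <1
  x=-0.801: |R|=0.60000 <1
  x=-0.753: |R|=0.60138 <1
  x=-2.017: |R|=1.52568 >1
  x=-1.909: |R|=1.36868 >1
So |R|<1 on (-1.6000, 0).

left endpoint -1.6000.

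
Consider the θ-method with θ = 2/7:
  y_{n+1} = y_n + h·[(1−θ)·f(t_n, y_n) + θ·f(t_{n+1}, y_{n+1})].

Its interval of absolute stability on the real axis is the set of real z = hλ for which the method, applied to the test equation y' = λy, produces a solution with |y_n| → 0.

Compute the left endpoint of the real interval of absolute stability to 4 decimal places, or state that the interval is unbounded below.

z* = -4.6667.

With y'=λy (z=hλ):
  y_{n+1} = y_n + z·[5/7·y_n + 2/7·y_{n+1}] ⇒ (1 − 2/7z)y_{n+1} = (1 + 5/7z)y_n
  so R(z) = (1 + 5/7z)/(1 − 2/7z).

Boundary: |R(x)|=1, x<0.
x=-1.2: |R|=0.1064
R=−1: 1+5/7x = −1+2/7x ⇒ -3/7x=2 ⇒ x=2/(-3/7)=-4.6667
Confirm numerically:
  x=-4.195: |R|=0.90806 <1
  x=-2.829: |R|=0.56447 <1
  x=-1.938: |R|=0.24733 <1
  x=-5.217: |R|=1.09470 >1
  x=-5.048: |R|=1.06692 >1
  x=-5.008: |R|=1.06018 >1
So |R|<1 on (-4.6667, 0).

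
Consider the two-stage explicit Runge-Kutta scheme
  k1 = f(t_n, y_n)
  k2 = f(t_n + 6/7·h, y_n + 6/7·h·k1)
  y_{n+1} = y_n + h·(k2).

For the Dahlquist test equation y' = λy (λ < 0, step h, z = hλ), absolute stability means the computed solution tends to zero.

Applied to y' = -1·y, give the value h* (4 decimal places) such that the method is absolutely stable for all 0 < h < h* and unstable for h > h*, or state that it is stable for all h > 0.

On y'=λy, z=hλ:
  k1=λy_n ⇒ h·k1=z·y_n;  k2=λ(1+6/7z)y_n ⇒ h·k2=z(1+6/7z)y_n
  y_{n+1}/y_n = 1 + z(1+6/7z) = 1 + z + 6/7z²
  R(z) = 1 + z + 6/7z².

Solve |R(x)|<1 on ℝ⁻.
x=-0.98: |R|=0.8432
R=1: x+6/7x²=0 ⇒ x=−7/6=-1.1667; min R=1−1/(4·6/7)=0.7083>−1
Confirm numerically:
  x=-0.870: |R|=0.77877 <1
  x=-0.809: |R|=0.75198 <1
  x=-0.494: |R|=0.71517 <1
  x=-1.723: |R|=1.82162 >1
  x=-1.636: |R|=1.65814 >1
  x=-1.415: |R|=1.30119 >1
So |R|<1 on (-1.1667, 0).

(-1.1667,0); λ=-1 ⇒ h* = (7/6)/1 = 1.1667.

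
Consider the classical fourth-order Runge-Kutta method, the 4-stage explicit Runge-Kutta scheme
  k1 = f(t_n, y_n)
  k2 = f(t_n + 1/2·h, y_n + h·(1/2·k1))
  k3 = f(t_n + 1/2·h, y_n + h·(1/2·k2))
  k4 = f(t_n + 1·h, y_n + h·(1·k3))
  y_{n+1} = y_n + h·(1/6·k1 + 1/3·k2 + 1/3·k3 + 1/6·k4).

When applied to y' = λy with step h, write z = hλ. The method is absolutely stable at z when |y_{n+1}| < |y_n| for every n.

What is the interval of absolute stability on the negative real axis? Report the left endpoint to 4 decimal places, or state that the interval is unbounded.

Set f=λy, z=hλ:
  order 4, 4-stage ⇒ R(z)=1+z+z^2/2+z^3/6+z^4/24
  (e.g. R(-0.56)=0.57163, |R|=0.57163)

Solve |R(x)|<1 on ℝ⁻.
x=-0.56: |R|=0.5716
|R(-2.13)|=0.3855 |R(-1.98)|=0.3269 |R(-1.4)|=0.2827
Bisect:
  x_lo=-3.2018 |R|=1.8322  x_hi=-0.3960 |R|=0.6731
  mid=-1.79889 |R|=0.28523 →hi
  mid=-2.50032 |R|=0.64875 →hi
  mid=-2.85104 |R|=1.10374 →lo
  mid=-2.67568 |R|=0.84693 →hi
  mid=-2.76336 |R|=0.96743 →hi
  mid=-2.80720 |R|=1.03353 →lo
  mid=-2.78528 |R|=0.99998 →hi
  mid=-2.79624 |R|=1.01663 →lo
  mid=-2.79076 |R|=1.00827 →lo
  mid=-2.78802 |R|=1.00412 →lo
  ...
  [-2.78545,-2.78528] ⇒ x*=-2.7853
So |R|<1 on (-2.7853, 0).

(-2.7853, 0).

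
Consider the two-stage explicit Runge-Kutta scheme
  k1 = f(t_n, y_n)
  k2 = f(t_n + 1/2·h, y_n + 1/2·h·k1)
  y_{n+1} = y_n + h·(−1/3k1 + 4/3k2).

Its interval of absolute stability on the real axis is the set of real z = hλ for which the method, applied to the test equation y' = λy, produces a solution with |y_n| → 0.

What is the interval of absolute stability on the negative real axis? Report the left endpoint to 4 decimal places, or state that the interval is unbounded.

Set f=λy, z=hλ:
  k1=λy_n ⇒ h·k1=z·y_n;  k2=λ(1+1/2z)y_n ⇒ h·k2=z(1+1/2z)y_n
  y_{n+1}/y_n = 1 − 1/3z + 4/3z(1+1/2z) = 1 + z + 2/3z²
  so R(z) = 1 + z + 2/3z².

Find x<0 with |R(x)|<1.
x=-0.58: |R|=0.6443
R=1: x+2/3x²=0 ⇒ x=−3/2=-1.5000; min R=1−1/(4·2/3)=0.6250>−1
Confirm numerically:
  x=-1.416: |R|=0.92070 <1
  x=-1.395: |R|=0.90235 <1
  x=-1.374: |R|=0.88458 <1
  x=-1.987: |R|=1.64511 >1
  x=-1.895: |R|=1.49902 >1
  x=-1.528: |R|=1.02852 >1
Interval (-1.5000, 0).

z∈(-1.5000,0).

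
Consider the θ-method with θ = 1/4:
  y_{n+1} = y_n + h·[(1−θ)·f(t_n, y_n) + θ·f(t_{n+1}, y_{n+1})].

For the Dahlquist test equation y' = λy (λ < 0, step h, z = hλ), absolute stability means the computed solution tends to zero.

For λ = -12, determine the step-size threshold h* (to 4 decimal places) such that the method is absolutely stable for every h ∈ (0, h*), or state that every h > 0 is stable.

Test eqn y'=λy, z=hλ:
  y_{n+1} = y_n + z·[3/4·y_n + 1/4·y_{n+1}] ⇒ (1 − 1/4z)y_{n+1} = (1 + 3/4z)y_n
  Hence R(z) = (1 + 3/4z)/(1 − 1/4z).

Boundary: |R(x)|=1, x<0.
x=-1.53: |R|=0.1067
R=−1: 1+3/4x = −1+1/4x ⇒ -1/2x=2 ⇒ x=2/(-1/2)=-4.0000
Confirm numerically:
  x=-3.784: |R|=0.94450 <1
  x=-3.117: |R|=0.75186 <1
  x=-2.516: |R|=0.54451 <1
  x=-4.267: |R|=1.06459 >1
  x=-4.096: |R|=1.02372 >1
  x=-4.095: |R|=1.02347 >1
So |R|<1 on (-4.0000, 0).

(-4.0000,0); λ=-12 ⇒ h* = (4)/12 = 0.3333.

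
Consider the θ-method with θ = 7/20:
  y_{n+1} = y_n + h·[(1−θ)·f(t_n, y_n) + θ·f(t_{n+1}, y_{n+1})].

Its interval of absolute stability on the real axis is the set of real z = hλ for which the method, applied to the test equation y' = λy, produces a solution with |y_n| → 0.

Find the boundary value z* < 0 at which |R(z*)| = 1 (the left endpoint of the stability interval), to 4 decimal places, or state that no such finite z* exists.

Set f=λy, z=hλ:
  y_{n+1} = y_n + z·[13/20·y_n + 7/20·y_{n+1}] ⇒ (1 − 7/20z)y_{n+1} = (1 + 13/20z)y_n
  ⇒ R(z) = (1 + 13/20z)/(1 − 7/20z).

Solve |R(x)|<1 on ℝ⁻.
x=-0.32: |R|=0.7122
R=−1: 1+13/20x = −1+7/20x ⇒ -3/10x=2 ⇒ x=2/(-3/10)=-6.6667
Confirm numerically:
  x=-4.016: |R|=0.66944 <1
  x=-3.133: |R|=0.49436 <1
  x=-3.093: |R|=0.48520 <1
  x=-7.241: |R|=1.04875 >1
  x=-6.857: |R|=1.01679 >1
Interval (-6.6667, 0).

left endpoint -6.6667.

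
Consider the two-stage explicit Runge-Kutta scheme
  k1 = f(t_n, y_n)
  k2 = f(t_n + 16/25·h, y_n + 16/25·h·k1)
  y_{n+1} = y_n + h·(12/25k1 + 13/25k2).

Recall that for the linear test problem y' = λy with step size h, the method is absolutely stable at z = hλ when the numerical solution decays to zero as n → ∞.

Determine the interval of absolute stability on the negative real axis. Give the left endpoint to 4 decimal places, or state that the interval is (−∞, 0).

On y'=λy, z=hλ:
  k1=λy_n ⇒ h·k1=z·y_n;  k2=λ(1+16/25z)y_n ⇒ h·k2=z(1+16/25z)y_n
  y_{n+1}/y_n = 1 + 12/25z + 13/25z(1+16/25z) = 1 + z + 208/625z²
  R(z) = 1 + z + 208/625z².

Solve |R(x)|<1 on ℝ⁻.
x=-1.12: |R|=0.2975
R=1: x+208/625x²=0 ⇒ x=−625/208=-3.0048; min R=1−1/(4·208/625)=0.2488>−1
Confirm numerically:
  x=-2.713: |R|=0.73653 <1
  x=-2.638: |R|=0.67797 <1
  x=-2.322: |R|=0.47235 <1
  x=-1.604: |R|=0.25223 <1
  x=-3.602: |R|=1.71588 >1
  x=-3.530: |R|=1.61699 >1
  x=-3.246: |R|=1.26055 >1
Stable set (-3.0048, 0).

z∈(-3.0048,0).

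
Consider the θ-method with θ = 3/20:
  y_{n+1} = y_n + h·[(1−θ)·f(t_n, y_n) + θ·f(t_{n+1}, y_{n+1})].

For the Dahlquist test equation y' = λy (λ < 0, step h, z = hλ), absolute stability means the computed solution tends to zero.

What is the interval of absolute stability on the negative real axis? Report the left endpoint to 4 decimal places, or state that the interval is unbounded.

z∈(-2.8571,0).

With y'=λy (z=hλ):
  y_{n+1} = y_n + z·[17/20·y_n + 3/20·y_{n+1}] ⇒ (1 − 3/20z)y_{n+1} = (1 + 17/20z)y_n
  R(z) = (1 + 17/20z)/(1 − 3/20z).

Boundary: |R(x)|=1, x<0.
x=-0.31: |R|=0.7038
R=−1: 1+17/20x = −1+3/20x ⇒ -7/10x=2 ⇒ x=2/(-7/10)=-2.8571
Confirm numerically:
  x=-2.700: |R|=0.92171 <1
  x=-1.551: |R|=0.25826 <1
  x=-1.482: |R|=0.21247 <1
  x=-1.455: |R|=0.19434 <1
  x=-3.049: |R|=1.09215 >1
  x=-3.033: |R|=1.08461 >1
  x=-2.932: |R|=1.03639 >1
Interval (-2.8571, 0).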